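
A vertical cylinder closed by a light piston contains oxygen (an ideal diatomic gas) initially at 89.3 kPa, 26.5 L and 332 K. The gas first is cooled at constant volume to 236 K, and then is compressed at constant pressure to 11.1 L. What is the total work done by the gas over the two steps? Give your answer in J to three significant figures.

W_total ≈ -978 J

Step 1 (isochoric): W = 0 (constant volume).
After step 1: P = 63.48 kPa (V unchanged).
Step 2 (isobaric): W = PΔV = (63.48 kPa)(11.1 − 26.5 L) = -977.6 J.
W_total = 0 − 977.6 = -977.6 J.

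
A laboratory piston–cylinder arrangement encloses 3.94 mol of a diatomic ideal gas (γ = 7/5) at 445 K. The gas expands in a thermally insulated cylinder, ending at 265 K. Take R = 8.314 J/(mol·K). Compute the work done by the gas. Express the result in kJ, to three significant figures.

W ≈ 14.7 kJ

Adiabatic ⇒ Q = 0, so W_by = −ΔU = nCᵥ(T₁ − T₂).
Cᵥ = 5R/2 = 20.79 J/(mol·K).
W = (3.94)(20.79)(445 − 265) = 14741 J.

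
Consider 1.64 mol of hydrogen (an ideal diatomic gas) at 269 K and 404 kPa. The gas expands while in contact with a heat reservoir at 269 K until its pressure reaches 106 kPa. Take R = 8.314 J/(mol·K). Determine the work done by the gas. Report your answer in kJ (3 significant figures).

Isothermal process: W = nRT ln(V₂/V₁) = nRT ln(P₁/P₂).
W = (1.64)(8.314)(269) × ln(404/106)
  = 3668 × ln(3.811) = 3668 × 1.338
W_by_gas = 4907 J.

W ≈ 4.91 kJ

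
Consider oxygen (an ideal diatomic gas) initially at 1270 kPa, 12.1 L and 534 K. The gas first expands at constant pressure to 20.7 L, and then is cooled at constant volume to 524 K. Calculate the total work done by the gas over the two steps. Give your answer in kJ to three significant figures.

Step 1 (isobaric): W = PΔV = (1270 kPa)(20.7 − 12.1 L) = 10922 J.
Step 2 (isochoric): W = 0 (constant volume).
W_total = 10922 + 0 = 10922 J.

W_total ≈ 10.9 kJ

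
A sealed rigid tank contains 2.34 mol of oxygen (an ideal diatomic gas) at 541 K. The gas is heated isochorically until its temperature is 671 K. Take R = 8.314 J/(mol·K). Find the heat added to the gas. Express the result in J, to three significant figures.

Constant volume ⇒ W = 0, so Q = ΔU = nCᵥΔT with Cᵥ = 5R/2 = 20.79 J/(mol·K).
ΔU = (2.34)(20.79)(671 − 541) = 6323 J.

Q ≈ 6320 J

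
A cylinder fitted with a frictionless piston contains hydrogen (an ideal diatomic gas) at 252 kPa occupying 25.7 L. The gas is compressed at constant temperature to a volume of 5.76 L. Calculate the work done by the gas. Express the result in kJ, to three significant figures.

Isothermal: W = nRT ln(V₂/V₁) = P₁V₁ ln(V₂/V₁).
P₁V₁ = (252 kPa)(25.7 L) = 6476 J.
W = 6476 × ln(5.76/25.7) = 6476 × -1.496
W_by_gas = -9686 J.

W ≈ -9.69 kJ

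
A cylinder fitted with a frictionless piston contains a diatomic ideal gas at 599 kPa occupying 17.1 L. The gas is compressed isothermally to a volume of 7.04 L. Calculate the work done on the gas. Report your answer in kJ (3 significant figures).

Isothermal: W = nRT ln(V₂/V₁) = P₁V₁ ln(V₂/V₁).
P₁V₁ = (599 kPa)(17.1 L) = 10243 J.
W = 10243 × ln(7.04/17.1) = 10243 × -0.8875
W_by_gas = -9090 J; work on gas = −W_by = 9090 J.

W ≈ 9.09 kJ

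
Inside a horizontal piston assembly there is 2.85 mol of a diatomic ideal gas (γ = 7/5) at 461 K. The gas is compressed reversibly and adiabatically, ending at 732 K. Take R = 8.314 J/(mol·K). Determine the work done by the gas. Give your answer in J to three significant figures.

W ≈ -16100 J

Adiabatic ⇒ Q = 0, so W_by = −ΔU = nCᵥ(T₁ − T₂).
Cᵥ = 5R/2 = 20.79 J/(mol·K).
W = (2.85)(20.79)(461 − 732) = -16053 J.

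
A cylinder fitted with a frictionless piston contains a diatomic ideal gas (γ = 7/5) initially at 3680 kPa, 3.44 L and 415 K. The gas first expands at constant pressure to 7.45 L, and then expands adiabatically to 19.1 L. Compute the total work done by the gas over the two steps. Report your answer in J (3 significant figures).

Step 1 (isobaric): W = PΔV = (3680 kPa)(7.45 − 3.44 L) = 14757 J.
After step 1: P = 3680 kPa, V = 7.45 L, T = 898.8 K.
Step 2 (adiabatic): W = (P₁V₁ − P₂V₂)/(γ−1) = (27416 − 18813)/0.4 = 21508 J.
W_total = 14757 + 21508 = 36265 J.

W_total ≈ 36300 J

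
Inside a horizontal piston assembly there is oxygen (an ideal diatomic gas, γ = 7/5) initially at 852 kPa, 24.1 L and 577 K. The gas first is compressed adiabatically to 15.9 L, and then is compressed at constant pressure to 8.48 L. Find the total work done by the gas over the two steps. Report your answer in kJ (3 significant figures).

W_total ≈ -20.6 kJ

Step 1 (adiabatic): W = (P₁V₁ − P₂V₂)/(γ−1) = (20533 − 24250)/0.4 = -9291 J.
After step 1: P = 1525 kPa, V = 15.9 L, T = 681.4 K.
Step 2 (isobaric): W = PΔV = (1525 kPa)(8.48 − 15.9 L) = -11316 J.
W_total = -9291 − 11316 = -20607 J.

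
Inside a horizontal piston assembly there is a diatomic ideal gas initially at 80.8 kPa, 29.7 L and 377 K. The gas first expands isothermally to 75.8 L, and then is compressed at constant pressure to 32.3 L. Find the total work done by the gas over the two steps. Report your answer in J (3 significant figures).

W_total ≈ 871 J

Step 1 (isothermal): W = P₁V₁ ln(V₂/V₁) = (2400) ln(75.8/29.7) = 2248 J.
After step 1: P = 31.66 kPa, V = 75.8 L, T = 377 K.
Step 2 (isobaric): W = PΔV = (31.66 kPa)(32.3 − 75.8 L) = -1377 J.
W_total = 2248 − 1377 = 871.3 J.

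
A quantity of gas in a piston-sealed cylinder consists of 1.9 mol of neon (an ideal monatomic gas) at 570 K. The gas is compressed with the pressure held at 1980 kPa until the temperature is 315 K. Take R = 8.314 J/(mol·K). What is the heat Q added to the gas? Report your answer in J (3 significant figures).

Q ≈ -10100 J

Isobaric: W = nRΔT = (1.9)(8.314)(-255) = -4028 J.
ΔU = nCᵥΔT with Cᵥ = 3R/2: ΔU = (1.9)(12.47)(-255) = -6042 J.
Q = ΔU + W = -6042 − 4028 = -10070 J.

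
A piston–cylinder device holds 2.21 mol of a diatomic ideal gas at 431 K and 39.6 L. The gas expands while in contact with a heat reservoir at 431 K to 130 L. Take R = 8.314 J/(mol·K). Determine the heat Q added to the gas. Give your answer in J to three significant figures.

Isothermal ⇒ ΔU = 0, so Q = W = nRT ln(V₂/V₁).
Q = (2.21)(8.314)(431) ln(130/39.6) = 7919 × 1.189 = 9414 J.

Q ≈ 9410 J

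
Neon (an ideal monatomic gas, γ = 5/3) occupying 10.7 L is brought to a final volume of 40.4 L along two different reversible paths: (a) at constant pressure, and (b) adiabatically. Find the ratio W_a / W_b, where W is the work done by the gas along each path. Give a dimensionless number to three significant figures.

W_a / W_b ≈ 3.15

Path (a) isobaric: W = P₁(V₂ − V₁) → W_a/(P₁V₁) = 2.776.
Path (b) adiabatic: W = P₁V₁(1 − (V₁/V₂)^(γ−1))/(γ−1) → W_b/(P₁V₁) = 0.8814.
W_a / W_b = 2.776 / 0.8814 = 3.149.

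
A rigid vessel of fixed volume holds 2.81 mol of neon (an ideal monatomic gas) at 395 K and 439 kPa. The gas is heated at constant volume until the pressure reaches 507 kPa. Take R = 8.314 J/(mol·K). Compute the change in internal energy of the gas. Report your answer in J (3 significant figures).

Constant volume ⇒ W = 0, so Q = ΔU = nCᵥΔT with Cᵥ = 3R/2 = 12.47 J/(mol·K).
At constant V, T₂/T₁ = P₂/P₁ ⇒ ΔT = T₁(P₂/P₁ − 1) = 395·(507/439 − 1) = 61.18 K.
ΔU = (2.81)(12.47)(61.18) = 2144 J.

ΔU ≈ 2140 J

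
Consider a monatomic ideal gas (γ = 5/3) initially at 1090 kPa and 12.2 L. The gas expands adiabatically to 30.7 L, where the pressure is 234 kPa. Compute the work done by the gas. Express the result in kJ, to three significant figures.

W ≈ 9.17 kJ

Adiabatic: W = (P₁V₁ − P₂V₂)/(γ − 1) with γ = 5/3.
P₁V₁ = 13298 J, P₂V₂ = 7184 J.
W = (13298 − 7184) / 0.6667 = 9171 J.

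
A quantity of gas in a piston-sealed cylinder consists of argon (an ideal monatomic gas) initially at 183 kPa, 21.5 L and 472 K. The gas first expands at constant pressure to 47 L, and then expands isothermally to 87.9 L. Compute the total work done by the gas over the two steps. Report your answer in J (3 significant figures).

Step 1 (isobaric): W = PΔV = (183 kPa)(47 − 21.5 L) = 4666 J.
After step 1: P = 183 kPa, V = 47 L, T = 1032 K.
Step 2 (isothermal): W = P₁V₁ ln(V₂/V₁) = (8601) ln(87.9/47) = 5385 J.
W_total = 4666 + 5385 = 10051 J.

W_total ≈ 10100 J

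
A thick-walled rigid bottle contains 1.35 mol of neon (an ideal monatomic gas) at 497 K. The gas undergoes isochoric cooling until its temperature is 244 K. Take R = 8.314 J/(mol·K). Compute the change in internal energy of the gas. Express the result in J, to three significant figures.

ΔU ≈ -4260 J

Constant volume ⇒ W = 0, so Q = ΔU = nCᵥΔT with Cᵥ = 3R/2 = 12.47 J/(mol·K).
ΔU = (1.35)(12.47)(244 − 497) = -4259 J.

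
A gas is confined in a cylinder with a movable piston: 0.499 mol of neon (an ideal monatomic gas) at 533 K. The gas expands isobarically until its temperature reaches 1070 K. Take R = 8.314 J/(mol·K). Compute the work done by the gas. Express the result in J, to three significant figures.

W ≈ 2230 J

Isobaric: W = P ΔV = nR ΔT.
W = (0.499)(8.314)(1070 − 533) = 2228 J.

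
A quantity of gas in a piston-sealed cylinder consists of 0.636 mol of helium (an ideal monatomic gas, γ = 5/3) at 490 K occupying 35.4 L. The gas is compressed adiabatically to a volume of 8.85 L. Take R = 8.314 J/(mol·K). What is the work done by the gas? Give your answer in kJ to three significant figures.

W ≈ -5.91 kJ

Adiabatic: TV^(γ−1) = const with γ = 5/3.
T₂ = T₁ (V₁/V₂)^(γ−1) = 490 × (35.4/8.85)^0.667 = 490 × 2.52 = 1235 K.
W_by = nCᵥ(T₁ − T₂) = (0.636)(12.47)(490 − 1235) = -5907 J.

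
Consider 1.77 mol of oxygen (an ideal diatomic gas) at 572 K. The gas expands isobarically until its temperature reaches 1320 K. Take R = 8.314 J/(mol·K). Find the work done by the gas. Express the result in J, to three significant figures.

Isobaric: W = P ΔV = nR ΔT.
W = (1.77)(8.314)(1320 − 572) = 11007 J.

W ≈ 11000 J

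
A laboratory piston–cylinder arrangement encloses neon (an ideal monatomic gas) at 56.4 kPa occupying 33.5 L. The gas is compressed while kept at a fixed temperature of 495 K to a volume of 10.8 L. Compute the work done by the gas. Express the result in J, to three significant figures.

Isothermal: W = nRT ln(V₂/V₁) = P₁V₁ ln(V₂/V₁).
P₁V₁ = (56.4 kPa)(33.5 L) = 1889 J.
W = 1889 × ln(10.8/33.5) = 1889 × -1.132
W_by_gas = -2139 J.

W ≈ -2140 J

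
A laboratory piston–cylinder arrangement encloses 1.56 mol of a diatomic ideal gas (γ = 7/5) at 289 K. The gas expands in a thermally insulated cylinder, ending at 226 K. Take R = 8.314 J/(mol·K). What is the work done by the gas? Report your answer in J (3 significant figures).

Adiabatic ⇒ Q = 0, so W_by = −ΔU = nCᵥ(T₁ − T₂).
Cᵥ = 5R/2 = 20.79 J/(mol·K).
W = (1.56)(20.79)(289 − 226) = 2043 J.

W ≈ 2040 J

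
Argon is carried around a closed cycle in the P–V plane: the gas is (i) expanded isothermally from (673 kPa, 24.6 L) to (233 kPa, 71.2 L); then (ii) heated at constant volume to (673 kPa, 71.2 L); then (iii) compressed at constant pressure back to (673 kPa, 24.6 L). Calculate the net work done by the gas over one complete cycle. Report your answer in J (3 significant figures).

Leg (i): W = PᵢVᵢ ln(V_f/Vᵢ) = (16556) ln(71.2/24.6) = 17595 J.
Leg (ii): W = 0.
Leg (iii): W = PΔV = (673)(24.6 − 71.2) = -31362 J.
W_net = 17595 − 31362 = -13767 J.

W_net ≈ -13800 J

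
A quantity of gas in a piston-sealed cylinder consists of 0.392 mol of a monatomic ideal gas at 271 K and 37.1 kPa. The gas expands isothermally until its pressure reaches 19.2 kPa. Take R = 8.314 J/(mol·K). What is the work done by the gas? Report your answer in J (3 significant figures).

W ≈ 582 J

Isothermal process: W = nRT ln(V₂/V₁) = nRT ln(P₁/P₂).
W = (0.392)(8.314)(271) × ln(37.1/19.2)
  = 883.2 × ln(1.932) = 883.2 × 0.6587
W_by_gas = 581.8 J.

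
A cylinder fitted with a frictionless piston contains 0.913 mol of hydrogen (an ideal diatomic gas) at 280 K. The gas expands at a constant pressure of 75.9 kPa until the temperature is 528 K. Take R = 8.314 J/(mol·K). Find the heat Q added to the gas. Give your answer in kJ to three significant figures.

Q ≈ 6.59 kJ

Isobaric: W = nRΔT = (0.913)(8.314)(248) = 1882 J.
ΔU = nCᵥΔT with Cᵥ = 5R/2: ΔU = (0.913)(20.79)(248) = 4706 J.
Q = ΔU + W = 4706 + 1882 = 6589 J.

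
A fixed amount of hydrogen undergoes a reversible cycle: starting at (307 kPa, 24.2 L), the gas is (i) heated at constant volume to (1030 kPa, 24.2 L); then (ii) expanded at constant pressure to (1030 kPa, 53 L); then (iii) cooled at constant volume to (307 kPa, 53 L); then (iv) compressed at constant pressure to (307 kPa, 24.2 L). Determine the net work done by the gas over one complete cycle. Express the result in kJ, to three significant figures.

W_net ≈ 20.8 kJ

Constant-volume legs do no work.
W(ii) = (1030)(53 − 24.2) = 29664 J; W(iv) = (307)(24.2 − 53) = -8842 J.
W_net = 29664 − 8842 = 20822 J (the clockwise enclosed area).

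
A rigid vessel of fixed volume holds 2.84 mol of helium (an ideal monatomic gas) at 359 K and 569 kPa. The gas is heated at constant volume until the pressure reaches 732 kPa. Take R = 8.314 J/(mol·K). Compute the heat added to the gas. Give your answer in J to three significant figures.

Q ≈ 3640 J

Constant volume ⇒ W = 0, so Q = ΔU = nCᵥΔT with Cᵥ = 3R/2 = 12.47 J/(mol·K).
At constant V, T₂/T₁ = P₂/P₁ ⇒ ΔT = T₁(P₂/P₁ − 1) = 359·(732/569 − 1) = 102.8 K.
ΔU = (2.84)(12.47)(102.8) = 3642 J.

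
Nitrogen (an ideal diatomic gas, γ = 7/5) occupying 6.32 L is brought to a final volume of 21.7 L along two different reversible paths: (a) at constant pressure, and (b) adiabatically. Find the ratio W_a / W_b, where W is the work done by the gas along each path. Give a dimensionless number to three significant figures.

Path (a) isobaric: W = P₁(V₂ − V₁) → W_a/(P₁V₁) = 2.434.
Path (b) adiabatic: W = P₁V₁(1 − (V₁/V₂)^(γ−1))/(γ−1) → W_b/(P₁V₁) = 0.9737.
W_a / W_b = 2.434 / 0.9737 = 2.499.

W_a / W_b ≈ 2.50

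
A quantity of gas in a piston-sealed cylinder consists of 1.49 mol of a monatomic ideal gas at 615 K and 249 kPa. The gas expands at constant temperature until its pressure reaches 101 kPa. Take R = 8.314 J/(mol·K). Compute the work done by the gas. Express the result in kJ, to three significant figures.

W ≈ 6.87 kJ

Isothermal process: W = nRT ln(V₂/V₁) = nRT ln(P₁/P₂).
W = (1.49)(8.314)(615) × ln(249/101)
  = 7619 × ln(2.465) = 7619 × 0.9023
W_by_gas = 6874 J.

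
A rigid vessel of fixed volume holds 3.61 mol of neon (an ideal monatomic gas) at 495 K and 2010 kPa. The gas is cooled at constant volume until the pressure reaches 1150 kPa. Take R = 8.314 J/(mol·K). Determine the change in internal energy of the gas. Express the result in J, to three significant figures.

Constant volume ⇒ W = 0, so Q = ΔU = nCᵥΔT with Cᵥ = 3R/2 = 12.47 J/(mol·K).
At constant V, T₂/T₁ = P₂/P₁ ⇒ ΔT = T₁(P₂/P₁ − 1) = 495·(1150/2010 − 1) = -211.8 K.
ΔU = (3.61)(12.47)(-211.8) = -9535 J.

ΔU ≈ -9530 J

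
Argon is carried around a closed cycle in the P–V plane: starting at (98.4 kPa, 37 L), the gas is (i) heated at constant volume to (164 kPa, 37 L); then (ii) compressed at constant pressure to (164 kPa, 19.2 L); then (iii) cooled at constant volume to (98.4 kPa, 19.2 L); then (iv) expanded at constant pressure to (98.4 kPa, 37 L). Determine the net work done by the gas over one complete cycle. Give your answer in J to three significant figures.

W_net ≈ -1170 J

Constant-volume legs do no work.
W(ii) = (164)(19.2 − 37) = -2919 J; W(iv) = (98.4)(37 − 19.2) = 1752 J.
W_net = -2919 + 1752 = -1168 J (the counter-clockwise enclosed area).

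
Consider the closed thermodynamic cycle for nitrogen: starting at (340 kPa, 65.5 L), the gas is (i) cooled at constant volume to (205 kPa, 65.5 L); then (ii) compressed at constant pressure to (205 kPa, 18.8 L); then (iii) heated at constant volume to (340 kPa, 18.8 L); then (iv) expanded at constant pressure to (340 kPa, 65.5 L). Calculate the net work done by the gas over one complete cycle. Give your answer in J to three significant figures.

W_net ≈ 6300 J

Constant-volume legs do no work.
W(ii) = (205)(18.8 − 65.5) = -9574 J; W(iv) = (340)(65.5 − 18.8) = 15878 J.
W_net = -9574 + 15878 = 6305 J (the clockwise enclosed area).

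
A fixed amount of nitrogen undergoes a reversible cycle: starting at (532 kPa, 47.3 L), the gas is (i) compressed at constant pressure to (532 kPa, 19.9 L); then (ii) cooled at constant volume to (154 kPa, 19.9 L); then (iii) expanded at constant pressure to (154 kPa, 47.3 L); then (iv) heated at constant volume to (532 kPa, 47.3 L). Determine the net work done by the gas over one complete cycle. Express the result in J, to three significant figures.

Constant-volume legs do no work.
W(i) = (532)(19.9 − 47.3) = -14577 J; W(iii) = (154)(47.3 − 19.9) = 4220 J.
W_net = -14577 + 4220 = -10357 J (the counter-clockwise enclosed area).

W_net ≈ -10400 J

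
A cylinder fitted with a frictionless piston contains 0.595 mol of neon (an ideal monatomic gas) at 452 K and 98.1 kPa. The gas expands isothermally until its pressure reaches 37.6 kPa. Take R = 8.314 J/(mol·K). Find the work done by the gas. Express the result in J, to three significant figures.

W ≈ 2140 J

Isothermal process: W = nRT ln(V₂/V₁) = nRT ln(P₁/P₂).
W = (0.595)(8.314)(452) × ln(98.1/37.6)
  = 2236 × ln(2.609) = 2236 × 0.959
W_by_gas = 2144 J.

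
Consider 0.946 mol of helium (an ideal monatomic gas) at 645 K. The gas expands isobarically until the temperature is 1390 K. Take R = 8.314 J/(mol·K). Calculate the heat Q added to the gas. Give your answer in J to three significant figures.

Isobaric: W = nRΔT = (0.946)(8.314)(745) = 5859 J.
ΔU = nCᵥΔT with Cᵥ = 3R/2: ΔU = (0.946)(12.47)(745) = 8789 J.
Q = ΔU + W = 8789 + 5859 = 14649 J.

Q ≈ 14600 J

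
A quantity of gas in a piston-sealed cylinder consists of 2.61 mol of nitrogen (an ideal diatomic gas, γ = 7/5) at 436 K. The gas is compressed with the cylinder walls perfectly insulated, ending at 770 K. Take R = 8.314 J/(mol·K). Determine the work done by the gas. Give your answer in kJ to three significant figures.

W ≈ -18.1 kJ

Adiabatic ⇒ Q = 0, so W_by = −ΔU = nCᵥ(T₁ − T₂).
Cᵥ = 5R/2 = 20.79 J/(mol·K).
W = (2.61)(20.79)(436 − 770) = -18119 J.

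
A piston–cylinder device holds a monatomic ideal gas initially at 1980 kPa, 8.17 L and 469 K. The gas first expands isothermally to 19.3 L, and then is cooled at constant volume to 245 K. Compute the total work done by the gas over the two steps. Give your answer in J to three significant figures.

Step 1 (isothermal): W = P₁V₁ ln(V₂/V₁) = (16177) ln(19.3/8.17) = 13906 J.
Step 2 (isochoric): W = 0 (constant volume).
W_total = 13906 + 0 = 13906 J.

W_total ≈ 13900 J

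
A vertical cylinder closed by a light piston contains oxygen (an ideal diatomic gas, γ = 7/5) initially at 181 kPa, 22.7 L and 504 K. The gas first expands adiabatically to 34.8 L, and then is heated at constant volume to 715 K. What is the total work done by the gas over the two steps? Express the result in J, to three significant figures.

W_total ≈ 1610 J

Step 1 (adiabatic): W = (P₁V₁ − P₂V₂)/(γ−1) = (4109 − 3463)/0.4 = 1614 J.
Step 2 (isochoric): W = 0 (constant volume).
W_total = 1614 + 0 = 1614 J.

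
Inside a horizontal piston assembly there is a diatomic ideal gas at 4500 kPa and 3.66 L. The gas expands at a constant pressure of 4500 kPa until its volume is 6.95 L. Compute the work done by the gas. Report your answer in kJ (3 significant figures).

Isobaric: W = P ΔV.
W = (4500 kPa)(6.95 − 3.66 L) = (4500)(3.29) = 14805 J.

W ≈ 14.8 kJ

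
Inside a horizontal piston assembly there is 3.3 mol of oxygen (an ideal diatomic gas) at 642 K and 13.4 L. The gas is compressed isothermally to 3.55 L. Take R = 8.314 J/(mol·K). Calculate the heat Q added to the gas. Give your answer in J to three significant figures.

Isothermal ⇒ ΔU = 0, so Q = W = nRT ln(V₂/V₁).
Q = (3.3)(8.314)(642) ln(3.55/13.4) = 17614 × -1.328 = -23397 J.

Q ≈ -23400 J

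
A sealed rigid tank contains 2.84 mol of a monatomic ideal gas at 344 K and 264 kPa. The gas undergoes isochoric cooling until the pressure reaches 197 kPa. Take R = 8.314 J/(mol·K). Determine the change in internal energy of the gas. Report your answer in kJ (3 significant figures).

Constant volume ⇒ W = 0, so Q = ΔU = nCᵥΔT with Cᵥ = 3R/2 = 12.47 J/(mol·K).
At constant V, T₂/T₁ = P₂/P₁ ⇒ ΔT = T₁(P₂/P₁ − 1) = 344·(197/264 − 1) = -87.3 K.
ΔU = (2.84)(12.47)(-87.3) = -3092 J.

ΔU ≈ -3.09 kJ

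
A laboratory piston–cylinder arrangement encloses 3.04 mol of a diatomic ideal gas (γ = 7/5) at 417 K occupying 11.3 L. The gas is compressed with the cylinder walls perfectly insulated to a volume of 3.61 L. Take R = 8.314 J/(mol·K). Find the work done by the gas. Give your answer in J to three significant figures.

Adiabatic: TV^(γ−1) = const with γ = 7/5.
T₂ = T₁ (V₁/V₂)^(γ−1) = 417 × (11.3/3.61)^0.4 = 417 × 1.578 = 658.2 K.
W_by = nCᵥ(T₁ − T₂) = (3.04)(20.79)(417 − 658.2) = -15241 J.

W ≈ -15200 J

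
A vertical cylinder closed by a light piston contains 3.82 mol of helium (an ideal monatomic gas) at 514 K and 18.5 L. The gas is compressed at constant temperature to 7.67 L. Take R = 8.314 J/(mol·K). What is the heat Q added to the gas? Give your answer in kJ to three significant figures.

Q ≈ -14.4 kJ

Isothermal ⇒ ΔU = 0, so Q = W = nRT ln(V₂/V₁).
Q = (3.82)(8.314)(514) ln(7.67/18.5) = 16324 × -0.8805 = -14373 J.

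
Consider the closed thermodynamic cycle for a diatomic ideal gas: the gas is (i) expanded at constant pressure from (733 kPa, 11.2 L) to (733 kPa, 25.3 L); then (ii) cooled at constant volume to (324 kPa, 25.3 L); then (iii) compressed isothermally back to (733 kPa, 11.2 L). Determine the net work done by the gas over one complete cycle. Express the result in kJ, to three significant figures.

Leg (i): W = PΔV = (733)(25.3 − 11.2) = 10335 J.
Leg (ii): W = 0.
Leg (iii): W = PᵢVᵢ ln(V_f/Vᵢ) = (8197) ln(11.2/25.3) = -6680 J.
W_net = 10335 − 6680 = 3655 J.

W_net ≈ 3.66 kJ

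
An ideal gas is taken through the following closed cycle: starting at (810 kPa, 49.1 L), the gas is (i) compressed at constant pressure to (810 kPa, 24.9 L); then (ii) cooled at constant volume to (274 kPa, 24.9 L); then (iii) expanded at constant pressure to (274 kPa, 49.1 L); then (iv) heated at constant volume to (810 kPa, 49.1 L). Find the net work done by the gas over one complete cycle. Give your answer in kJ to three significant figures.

Constant-volume legs do no work.
W(i) = (810)(24.9 − 49.1) = -19602 J; W(iii) = (274)(49.1 − 24.9) = 6631 J.
W_net = -19602 + 6631 = -12971 J (the counter-clockwise enclosed area).

W_net ≈ -13.0 kJ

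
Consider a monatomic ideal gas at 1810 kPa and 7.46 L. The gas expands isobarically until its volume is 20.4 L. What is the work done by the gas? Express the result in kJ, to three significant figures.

Isobaric: W = P ΔV.
W = (1810 kPa)(20.4 − 7.46 L) = (1810)(12.94) = 23421 J.

W ≈ 23.4 kJ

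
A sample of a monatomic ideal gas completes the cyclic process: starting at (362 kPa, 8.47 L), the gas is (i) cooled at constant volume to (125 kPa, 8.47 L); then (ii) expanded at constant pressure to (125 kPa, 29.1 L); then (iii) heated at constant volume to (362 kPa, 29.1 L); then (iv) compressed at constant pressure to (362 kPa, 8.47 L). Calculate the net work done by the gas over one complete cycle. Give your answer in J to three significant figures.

Constant-volume legs do no work.
W(ii) = (125)(29.1 − 8.47) = 2579 J; W(iv) = (362)(8.47 − 29.1) = -7468 J.
W_net = 2579 − 7468 = -4889 J (the counter-clockwise enclosed area).

W_net ≈ -4890 J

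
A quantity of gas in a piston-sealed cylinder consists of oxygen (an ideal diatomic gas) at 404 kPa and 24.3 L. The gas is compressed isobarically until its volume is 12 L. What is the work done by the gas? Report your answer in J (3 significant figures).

Isobaric: W = P ΔV.
W = (404 kPa)(12 − 24.3 L) = (404)(-12.3) = -4969 J.

W ≈ -4970 J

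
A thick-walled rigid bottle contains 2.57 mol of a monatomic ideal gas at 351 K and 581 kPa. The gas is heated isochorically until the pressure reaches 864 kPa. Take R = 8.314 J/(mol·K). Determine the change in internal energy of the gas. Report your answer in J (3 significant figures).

Constant volume ⇒ W = 0, so Q = ΔU = nCᵥΔT with Cᵥ = 3R/2 = 12.47 J/(mol·K).
At constant V, T₂/T₁ = P₂/P₁ ⇒ ΔT = T₁(P₂/P₁ − 1) = 351·(864/581 − 1) = 171 K.
ΔU = (2.57)(12.47)(171) = 5480 J.

ΔU ≈ 5480 J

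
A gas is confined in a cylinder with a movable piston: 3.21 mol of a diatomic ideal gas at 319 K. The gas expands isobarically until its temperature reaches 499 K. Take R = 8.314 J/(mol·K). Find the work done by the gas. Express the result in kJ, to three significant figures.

Isobaric: W = P ΔV = nR ΔT.
W = (3.21)(8.314)(499 − 319) = 4804 J.

W ≈ 4.80 kJ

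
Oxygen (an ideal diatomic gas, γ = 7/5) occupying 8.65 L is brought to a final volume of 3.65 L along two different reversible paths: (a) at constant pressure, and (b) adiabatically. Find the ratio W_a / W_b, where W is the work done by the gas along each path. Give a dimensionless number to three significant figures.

Path (a) isobaric: W = P₁(V₂ − V₁) → W_a/(P₁V₁) = -0.578.
Path (b) adiabatic: W = P₁V₁(1 − (V₁/V₂)^(γ−1))/(γ−1) → W_b/(P₁V₁) = -1.03.
W_a / W_b = -0.578 / -1.03 = 0.561.

W_a / W_b ≈ 0.561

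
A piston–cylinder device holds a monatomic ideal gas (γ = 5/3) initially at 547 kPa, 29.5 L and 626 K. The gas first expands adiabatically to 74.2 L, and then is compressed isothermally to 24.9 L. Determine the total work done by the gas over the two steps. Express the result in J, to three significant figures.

Step 1 (adiabatic): W = (P₁V₁ − P₂V₂)/(γ−1) = (16136 − 8725)/0.667 = 11118 J.
After step 1: P = 117.6 kPa, V = 74.2 L, T = 338.5 K.
Step 2 (isothermal): W = P₁V₁ ln(V₂/V₁) = (8725) ln(24.9/74.2) = -9527 J.
W_total = 11118 − 9527 = 1591 J.

W_total ≈ 1590 J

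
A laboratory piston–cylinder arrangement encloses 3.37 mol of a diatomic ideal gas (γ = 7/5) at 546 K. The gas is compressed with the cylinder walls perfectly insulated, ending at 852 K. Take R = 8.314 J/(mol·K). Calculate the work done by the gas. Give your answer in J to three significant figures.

W ≈ -21400 J

Adiabatic ⇒ Q = 0, so W_by = −ΔU = nCᵥ(T₁ − T₂).
Cᵥ = 5R/2 = 20.79 J/(mol·K).
W = (3.37)(20.79)(546 − 852) = -21434 J.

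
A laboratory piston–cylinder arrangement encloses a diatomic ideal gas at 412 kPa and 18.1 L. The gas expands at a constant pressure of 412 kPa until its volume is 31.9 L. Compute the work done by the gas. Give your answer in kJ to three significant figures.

Isobaric: W = P ΔV.
W = (412 kPa)(31.9 − 18.1 L) = (412)(13.8) = 5686 J.

W ≈ 5.69 kJ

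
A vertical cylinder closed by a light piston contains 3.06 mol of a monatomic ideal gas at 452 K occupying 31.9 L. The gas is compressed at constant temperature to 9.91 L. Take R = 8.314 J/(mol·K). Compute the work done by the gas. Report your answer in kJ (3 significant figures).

Isothermal: W = nRT ln(V₂/V₁).
W = (3.06)(8.314)(452) × ln(9.91/31.9)
  = 11499 × -1.169
W_by_gas = -13443 J.

W ≈ -13.4 kJ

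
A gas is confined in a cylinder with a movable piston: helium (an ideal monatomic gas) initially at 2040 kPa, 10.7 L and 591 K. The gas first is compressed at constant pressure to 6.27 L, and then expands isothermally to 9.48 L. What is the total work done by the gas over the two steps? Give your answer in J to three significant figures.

Step 1 (isobaric): W = PΔV = (2040 kPa)(6.27 − 10.7 L) = -9037 J.
After step 1: P = 2040 kPa, V = 6.27 L, T = 346.3 K.
Step 2 (isothermal): W = P₁V₁ ln(V₂/V₁) = (12791) ln(9.48/6.27) = 5288 J.
W_total = -9037 + 5288 = -3749 J.

W_total ≈ -3750 J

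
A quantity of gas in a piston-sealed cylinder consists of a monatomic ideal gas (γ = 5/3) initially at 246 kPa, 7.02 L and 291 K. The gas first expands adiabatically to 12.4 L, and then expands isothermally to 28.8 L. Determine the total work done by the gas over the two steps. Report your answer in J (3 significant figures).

W_total ≈ 1810 J

Step 1 (adiabatic): W = (P₁V₁ − P₂V₂)/(γ−1) = (1727 − 1182)/0.667 = 817.7 J.
After step 1: P = 95.31 kPa, V = 12.4 L, T = 199.1 K.
Step 2 (isothermal): W = P₁V₁ ln(V₂/V₁) = (1182) ln(28.8/12.4) = 995.9 J.
W_total = 817.7 + 995.9 = 1814 J.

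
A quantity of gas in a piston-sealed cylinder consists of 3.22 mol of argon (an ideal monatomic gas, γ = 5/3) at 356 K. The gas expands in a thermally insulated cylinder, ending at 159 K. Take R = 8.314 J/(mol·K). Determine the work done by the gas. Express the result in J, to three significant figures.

Adiabatic ⇒ Q = 0, so W_by = −ΔU = nCᵥ(T₁ − T₂).
Cᵥ = 3R/2 = 12.47 J/(mol·K).
W = (3.22)(12.47)(356 − 159) = 7911 J.

W ≈ 7910 J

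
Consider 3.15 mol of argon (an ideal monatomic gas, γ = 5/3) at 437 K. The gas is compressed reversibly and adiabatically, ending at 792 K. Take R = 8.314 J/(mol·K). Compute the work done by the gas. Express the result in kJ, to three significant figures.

W ≈ -13.9 kJ

Adiabatic ⇒ Q = 0, so W_by = −ΔU = nCᵥ(T₁ − T₂).
Cᵥ = 3R/2 = 12.47 J/(mol·K).
W = (3.15)(12.47)(437 − 792) = -13946 J.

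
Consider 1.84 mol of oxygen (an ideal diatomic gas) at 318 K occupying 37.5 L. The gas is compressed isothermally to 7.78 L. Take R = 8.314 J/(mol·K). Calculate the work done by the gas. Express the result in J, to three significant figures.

W ≈ -7650 J

Isothermal: W = nRT ln(V₂/V₁).
W = (1.84)(8.314)(318) × ln(7.78/37.5)
  = 4865 × -1.573
W_by_gas = -7651 J.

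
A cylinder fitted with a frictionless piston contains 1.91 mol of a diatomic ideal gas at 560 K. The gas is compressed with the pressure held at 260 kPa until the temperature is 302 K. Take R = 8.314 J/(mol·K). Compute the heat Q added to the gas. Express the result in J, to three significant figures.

Isobaric: W = nRΔT = (1.91)(8.314)(-258) = -4097 J.
ΔU = nCᵥΔT with Cᵥ = 5R/2: ΔU = (1.91)(20.79)(-258) = -10242 J.
Q = ΔU + W = -10242 − 4097 = -14339 J.

Q ≈ -14300 J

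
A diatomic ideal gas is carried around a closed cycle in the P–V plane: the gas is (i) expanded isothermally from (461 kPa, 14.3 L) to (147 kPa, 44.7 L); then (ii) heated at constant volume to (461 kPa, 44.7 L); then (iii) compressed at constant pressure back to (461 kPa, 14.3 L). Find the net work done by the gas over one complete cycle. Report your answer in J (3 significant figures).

W_net ≈ -6500 J

Leg (i): W = PᵢVᵢ ln(V_f/Vᵢ) = (6592) ln(44.7/14.3) = 7513 J.
Leg (ii): W = 0.
Leg (iii): W = PΔV = (461)(14.3 − 44.7) = -14014 J.
W_net = 7513 − 14014 = -6501 J.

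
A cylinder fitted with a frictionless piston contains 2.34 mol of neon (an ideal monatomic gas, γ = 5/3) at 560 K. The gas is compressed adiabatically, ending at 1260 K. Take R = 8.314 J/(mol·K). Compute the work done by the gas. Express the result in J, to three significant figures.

Adiabatic ⇒ Q = 0, so W_by = −ΔU = nCᵥ(T₁ − T₂).
Cᵥ = 3R/2 = 12.47 J/(mol·K).
W = (2.34)(12.47)(560 − 1260) = -20427 J.

W ≈ -20400 J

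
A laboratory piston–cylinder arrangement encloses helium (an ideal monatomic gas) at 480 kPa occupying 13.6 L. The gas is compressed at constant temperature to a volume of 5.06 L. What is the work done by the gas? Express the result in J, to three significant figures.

W ≈ -6450 J

Isothermal: W = nRT ln(V₂/V₁) = P₁V₁ ln(V₂/V₁).
P₁V₁ = (480 kPa)(13.6 L) = 6528 J.
W = 6528 × ln(5.06/13.6) = 6528 × -0.9887
W_by_gas = -6454 J.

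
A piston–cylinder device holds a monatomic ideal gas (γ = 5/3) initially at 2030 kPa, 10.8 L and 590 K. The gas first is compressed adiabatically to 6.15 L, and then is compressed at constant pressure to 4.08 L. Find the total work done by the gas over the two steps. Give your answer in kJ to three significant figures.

W_total ≈ -25.7 kJ

Step 1 (adiabatic): W = (P₁V₁ − P₂V₂)/(γ−1) = (21924 − 31912)/0.667 = -14982 J.
After step 1: P = 5189 kPa, V = 6.15 L, T = 858.8 K.
Step 2 (isobaric): W = PΔV = (5189 kPa)(4.08 − 6.15 L) = -10741 J.
W_total = -14982 − 10741 = -25723 J.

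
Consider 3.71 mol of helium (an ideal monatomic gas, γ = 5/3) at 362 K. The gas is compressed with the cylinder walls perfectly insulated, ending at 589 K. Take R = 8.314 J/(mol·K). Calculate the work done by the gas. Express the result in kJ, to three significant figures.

W ≈ -10.5 kJ

Adiabatic ⇒ Q = 0, so W_by = −ΔU = nCᵥ(T₁ − T₂).
Cᵥ = 3R/2 = 12.47 J/(mol·K).
W = (3.71)(12.47)(362 − 589) = -10503 J.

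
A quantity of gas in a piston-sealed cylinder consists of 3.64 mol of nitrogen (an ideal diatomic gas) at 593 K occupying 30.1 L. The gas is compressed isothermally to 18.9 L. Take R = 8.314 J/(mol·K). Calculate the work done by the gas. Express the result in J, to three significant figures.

Isothermal: W = nRT ln(V₂/V₁).
W = (3.64)(8.314)(593) × ln(18.9/30.1)
  = 17946 × -0.4654
W_by_gas = -8351 J.

W ≈ -8350 J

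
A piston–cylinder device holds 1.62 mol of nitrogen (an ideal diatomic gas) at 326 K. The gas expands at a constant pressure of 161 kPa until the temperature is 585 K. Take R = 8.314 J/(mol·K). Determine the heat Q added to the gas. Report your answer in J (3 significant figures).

Q ≈ 12200 J

Isobaric: W = nRΔT = (1.62)(8.314)(259) = 3488 J.
ΔU = nCᵥΔT with Cᵥ = 5R/2: ΔU = (1.62)(20.79)(259) = 8721 J.
Q = ΔU + W = 8721 + 3488 = 12209 J.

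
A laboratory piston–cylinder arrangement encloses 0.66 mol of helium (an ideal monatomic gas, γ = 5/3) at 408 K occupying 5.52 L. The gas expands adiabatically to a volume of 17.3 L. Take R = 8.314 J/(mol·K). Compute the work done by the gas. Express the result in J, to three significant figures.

Adiabatic: TV^(γ−1) = const with γ = 5/3.
T₂ = T₁ (V₁/V₂)^(γ−1) = 408 × (5.52/17.3)^0.667 = 408 × 0.4669 = 190.5 K.
W_by = nCᵥ(T₁ − T₂) = (0.66)(12.47)(408 − 190.5) = 1790 J.

W ≈ 1790 J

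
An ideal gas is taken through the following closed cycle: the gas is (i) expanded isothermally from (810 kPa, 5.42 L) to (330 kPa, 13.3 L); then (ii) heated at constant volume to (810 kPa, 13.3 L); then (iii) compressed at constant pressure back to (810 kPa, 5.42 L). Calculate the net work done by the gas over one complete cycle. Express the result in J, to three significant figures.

Leg (i): W = PᵢVᵢ ln(V_f/Vᵢ) = (4390) ln(13.3/5.42) = 3941 J.
Leg (ii): W = 0.
Leg (iii): W = PΔV = (810)(5.42 − 13.3) = -6383 J.
W_net = 3941 − 6383 = -2442 J.

W_net ≈ -2440 J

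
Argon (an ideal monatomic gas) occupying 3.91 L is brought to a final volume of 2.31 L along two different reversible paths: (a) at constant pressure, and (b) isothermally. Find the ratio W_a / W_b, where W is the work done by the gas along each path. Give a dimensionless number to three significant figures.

W_a / W_b ≈ 0.778

Path (a) isobaric: W = P₁(V₂ − V₁) → W_a/(P₁V₁) = -0.4092.
Path (b) isothermal: W = P₁V₁ ln(V₂/V₁) → W_b/(P₁V₁) = -0.5263.
W_a / W_b = -0.4092 / -0.5263 = 0.7775.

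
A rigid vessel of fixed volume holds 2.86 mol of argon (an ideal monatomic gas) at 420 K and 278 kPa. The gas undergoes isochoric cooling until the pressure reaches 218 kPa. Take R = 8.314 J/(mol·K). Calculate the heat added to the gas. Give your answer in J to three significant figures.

Constant volume ⇒ W = 0, so Q = ΔU = nCᵥΔT with Cᵥ = 3R/2 = 12.47 J/(mol·K).
At constant V, T₂/T₁ = P₂/P₁ ⇒ ΔT = T₁(P₂/P₁ − 1) = 420·(218/278 − 1) = -90.65 K.
ΔU = (2.86)(12.47)(-90.65) = -3233 J.

Q ≈ -3230 J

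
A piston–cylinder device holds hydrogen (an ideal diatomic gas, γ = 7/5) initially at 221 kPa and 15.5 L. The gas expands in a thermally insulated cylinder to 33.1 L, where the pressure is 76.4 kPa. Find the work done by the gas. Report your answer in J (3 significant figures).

Adiabatic: W = (P₁V₁ − P₂V₂)/(γ − 1) with γ = 7/5.
P₁V₁ = 3426 J, P₂V₂ = 2529 J.
W = (3426 − 2529) / 0.4 = 2242 J.

W ≈ 2240 J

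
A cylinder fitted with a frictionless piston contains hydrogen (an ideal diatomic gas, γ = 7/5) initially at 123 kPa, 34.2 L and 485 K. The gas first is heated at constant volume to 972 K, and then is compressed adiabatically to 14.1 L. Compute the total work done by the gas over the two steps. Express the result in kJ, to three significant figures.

W_total ≈ -8.96 kJ

Step 1 (isochoric): W = 0 (constant volume).
After step 1: P = 246.5 kPa (V unchanged).
Step 2 (adiabatic): W = (P₁V₁ − P₂V₂)/(γ−1) = (8431 − 12017)/0.4 = -8965 J.
W_total = 0 − 8965 = -8965 J.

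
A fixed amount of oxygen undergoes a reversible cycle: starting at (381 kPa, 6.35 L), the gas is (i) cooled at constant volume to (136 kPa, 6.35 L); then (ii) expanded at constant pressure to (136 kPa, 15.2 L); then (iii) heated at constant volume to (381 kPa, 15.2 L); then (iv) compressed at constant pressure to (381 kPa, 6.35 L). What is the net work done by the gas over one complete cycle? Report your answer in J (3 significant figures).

Constant-volume legs do no work.
W(ii) = (136)(15.2 − 6.35) = 1204 J; W(iv) = (381)(6.35 − 15.2) = -3372 J.
W_net = 1204 − 3372 = -2168 J (the counter-clockwise enclosed area).

W_net ≈ -2170 J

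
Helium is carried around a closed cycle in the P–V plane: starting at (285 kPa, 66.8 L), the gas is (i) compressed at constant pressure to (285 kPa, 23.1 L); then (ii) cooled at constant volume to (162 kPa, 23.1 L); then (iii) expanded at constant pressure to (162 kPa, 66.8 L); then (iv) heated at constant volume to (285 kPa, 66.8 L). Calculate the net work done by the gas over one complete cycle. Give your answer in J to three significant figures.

Constant-volume legs do no work.
W(i) = (285)(23.1 − 66.8) = -12454 J; W(iii) = (162)(66.8 − 23.1) = 7079 J.
W_net = -12454 + 7079 = -5375 J (the counter-clockwise enclosed area).

W_net ≈ -5380 J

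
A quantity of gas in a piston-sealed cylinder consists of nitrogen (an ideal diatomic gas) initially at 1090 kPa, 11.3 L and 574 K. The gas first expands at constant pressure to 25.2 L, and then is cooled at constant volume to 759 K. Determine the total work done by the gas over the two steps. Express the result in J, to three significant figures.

Step 1 (isobaric): W = PΔV = (1090 kPa)(25.2 − 11.3 L) = 15151 J.
Step 2 (isochoric): W = 0 (constant volume).
W_total = 15151 + 0 = 15151 J.

W_total ≈ 15200 J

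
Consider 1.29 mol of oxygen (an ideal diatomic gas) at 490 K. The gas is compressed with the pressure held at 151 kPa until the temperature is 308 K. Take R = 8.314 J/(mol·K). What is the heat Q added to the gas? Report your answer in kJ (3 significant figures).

Q ≈ -6.83 kJ

Isobaric: W = nRΔT = (1.29)(8.314)(-182) = -1952 J.
ΔU = nCᵥΔT with Cᵥ = 5R/2: ΔU = (1.29)(20.79)(-182) = -4880 J.
Q = ΔU + W = -4880 − 1952 = -6832 J.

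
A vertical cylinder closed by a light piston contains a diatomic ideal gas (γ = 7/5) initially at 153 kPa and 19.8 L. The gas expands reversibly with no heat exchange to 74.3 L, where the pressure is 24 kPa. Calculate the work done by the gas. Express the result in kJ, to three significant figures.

W ≈ 3.12 kJ

Adiabatic: W = (P₁V₁ − P₂V₂)/(γ − 1) with γ = 7/5.
P₁V₁ = 3029 J, P₂V₂ = 1783 J.
W = (3029 − 1783) / 0.4 = 3116 J.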